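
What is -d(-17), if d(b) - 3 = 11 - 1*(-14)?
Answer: -28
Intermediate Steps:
d(b) = 28 (d(b) = 3 + (11 - 1*(-14)) = 3 + (11 + 14) = 3 + 25 = 28)
-d(-17) = -1*28 = -28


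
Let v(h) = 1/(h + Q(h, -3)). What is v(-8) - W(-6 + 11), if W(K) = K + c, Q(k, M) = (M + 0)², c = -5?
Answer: 1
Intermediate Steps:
Q(k, M) = M²
v(h) = 1/(9 + h) (v(h) = 1/(h + (-3)²) = 1/(h + 9) = 1/(9 + h))
W(K) = -5 + K (W(K) = K - 5 = -5 + K)
v(-8) - W(-6 + 11) = 1/(9 - 8) - (-5 + (-6 + 11)) = 1/1 - (-5 + 5) = 1 - 1*0 = 1 + 0 = 1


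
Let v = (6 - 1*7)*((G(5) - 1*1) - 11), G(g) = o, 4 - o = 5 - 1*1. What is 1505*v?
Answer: 18060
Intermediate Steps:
o = 0 (o = 4 - (5 - 1*1) = 4 - (5 - 1) = 4 - 1*4 = 4 - 4 = 0)
G(g) = 0
v = 12 (v = (6 - 1*7)*((0 - 1*1) - 11) = (6 - 7)*((0 - 1) - 11) = -(-1 - 11) = -1*(-12) = 12)
1505*v = 1505*12 = 18060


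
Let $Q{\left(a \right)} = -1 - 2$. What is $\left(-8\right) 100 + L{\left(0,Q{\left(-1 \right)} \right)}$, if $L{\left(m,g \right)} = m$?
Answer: $-800$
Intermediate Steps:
$Q{\left(a \right)} = -3$
$\left(-8\right) 100 + L{\left(0,Q{\left(-1 \right)} \right)} = \left(-8\right) 100 + 0 = -800 + 0 = -800$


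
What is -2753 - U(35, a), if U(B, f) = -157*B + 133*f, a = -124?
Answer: 19234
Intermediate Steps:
-2753 - U(35, a) = -2753 - (-157*35 + 133*(-124)) = -2753 - (-5495 - 16492) = -2753 - 1*(-21987) = -2753 + 21987 = 19234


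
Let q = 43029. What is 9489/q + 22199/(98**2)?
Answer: 49825387/19678596 ≈ 2.5320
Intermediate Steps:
9489/q + 22199/(98**2) = 9489/43029 + 22199/(98**2) = 9489*(1/43029) + 22199/9604 = 3163/14343 + 22199*(1/9604) = 3163/14343 + 22199/9604 = 49825387/19678596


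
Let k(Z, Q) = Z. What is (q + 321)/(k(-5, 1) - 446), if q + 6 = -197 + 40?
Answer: -158/451 ≈ -0.35033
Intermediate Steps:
q = -163 (q = -6 + (-197 + 40) = -6 - 157 = -163)
(q + 321)/(k(-5, 1) - 446) = (-163 + 321)/(-5 - 446) = 158/(-451) = 158*(-1/451) = -158/451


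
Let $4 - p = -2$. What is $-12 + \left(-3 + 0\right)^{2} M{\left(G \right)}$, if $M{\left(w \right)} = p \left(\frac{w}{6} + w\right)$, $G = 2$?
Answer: $114$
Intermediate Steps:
$p = 6$ ($p = 4 - -2 = 4 + 2 = 6$)
$M{\left(w \right)} = 7 w$ ($M{\left(w \right)} = 6 \left(\frac{w}{6} + w\right) = 6 \frac{7 w}{6} = 7 w$)
$-12 + \left(-3 + 0\right)^{2} M{\left(G \right)} = -12 + \left(-3 + 0\right)^{2} \cdot 7 \cdot 2 = -12 + \left(-3\right)^{2} \cdot 14 = -12 + 9 \cdot 14 = -12 + 126 = 114$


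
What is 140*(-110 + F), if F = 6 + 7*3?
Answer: -11620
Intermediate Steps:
F = 27 (F = 6 + 21 = 27)
140*(-110 + F) = 140*(-110 + 27) = 140*(-83) = -11620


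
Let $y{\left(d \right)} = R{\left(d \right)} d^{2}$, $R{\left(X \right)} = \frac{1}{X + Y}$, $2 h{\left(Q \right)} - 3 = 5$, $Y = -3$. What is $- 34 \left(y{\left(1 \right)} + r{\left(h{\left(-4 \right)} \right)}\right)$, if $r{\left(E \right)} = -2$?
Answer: $85$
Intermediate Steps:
$h{\left(Q \right)} = 4$ ($h{\left(Q \right)} = \frac{3}{2} + \frac{1}{2} \cdot 5 = \frac{3}{2} + \frac{5}{2} = 4$)
$R{\left(X \right)} = \frac{1}{-3 + X}$ ($R{\left(X \right)} = \frac{1}{X - 3} = \frac{1}{-3 + X}$)
$y{\left(d \right)} = \frac{d^{2}}{-3 + d}$
$- 34 \left(y{\left(1 \right)} + r{\left(h{\left(-4 \right)} \right)}\right) = - 34 \left(\frac{1^{2}}{-3 + 1} - 2\right) = - 34 \left(1 \frac{1}{-2} - 2\right) = - 34 \left(1 \left(- \frac{1}{2}\right) - 2\right) = - 34 \left(- \frac{1}{2} - 2\right) = \left(-34\right) \left(- \frac{5}{2}\right) = 85$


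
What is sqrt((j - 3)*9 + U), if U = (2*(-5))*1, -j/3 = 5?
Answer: 2*I*sqrt(43) ≈ 13.115*I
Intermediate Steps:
j = -15 (j = -3*5 = -15)
U = -10 (U = -10*1 = -10)
sqrt((j - 3)*9 + U) = sqrt((-15 - 3)*9 - 10) = sqrt(-18*9 - 10) = sqrt(-162 - 10) = sqrt(-172) = 2*I*sqrt(43)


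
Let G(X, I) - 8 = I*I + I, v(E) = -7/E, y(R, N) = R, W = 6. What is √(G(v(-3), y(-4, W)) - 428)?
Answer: 2*I*√102 ≈ 20.199*I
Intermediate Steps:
G(X, I) = 8 + I + I² (G(X, I) = 8 + (I*I + I) = 8 + (I² + I) = 8 + (I + I²) = 8 + I + I²)
√(G(v(-3), y(-4, W)) - 428) = √((8 - 4 + (-4)²) - 428) = √((8 - 4 + 16) - 428) = √(20 - 428) = √(-408) = 2*I*√102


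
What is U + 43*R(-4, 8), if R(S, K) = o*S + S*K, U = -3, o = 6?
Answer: -2411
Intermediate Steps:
R(S, K) = 6*S + K*S (R(S, K) = 6*S + S*K = 6*S + K*S)
U + 43*R(-4, 8) = -3 + 43*(-4*(6 + 8)) = -3 + 43*(-4*14) = -3 + 43*(-56) = -3 - 2408 = -2411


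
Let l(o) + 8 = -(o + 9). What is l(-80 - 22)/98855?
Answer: 1/1163 ≈ 0.00085985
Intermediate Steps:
l(o) = -17 - o (l(o) = -8 - (o + 9) = -8 - (9 + o) = -8 + (-9 - o) = -17 - o)
l(-80 - 22)/98855 = (-17 - (-80 - 22))/98855 = (-17 - 1*(-102))*(1/98855) = (-17 + 102)*(1/98855) = 85*(1/98855) = 1/1163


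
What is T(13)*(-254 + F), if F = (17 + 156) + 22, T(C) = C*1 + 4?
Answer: -1003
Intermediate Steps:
T(C) = 4 + C (T(C) = C + 4 = 4 + C)
F = 195 (F = 173 + 22 = 195)
T(13)*(-254 + F) = (4 + 13)*(-254 + 195) = 17*(-59) = -1003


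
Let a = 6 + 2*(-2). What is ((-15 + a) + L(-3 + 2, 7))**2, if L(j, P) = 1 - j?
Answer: 121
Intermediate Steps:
a = 2 (a = 6 - 4 = 2)
((-15 + a) + L(-3 + 2, 7))**2 = ((-15 + 2) + (1 - (-3 + 2)))**2 = (-13 + (1 - 1*(-1)))**2 = (-13 + (1 + 1))**2 = (-13 + 2)**2 = (-11)**2 = 121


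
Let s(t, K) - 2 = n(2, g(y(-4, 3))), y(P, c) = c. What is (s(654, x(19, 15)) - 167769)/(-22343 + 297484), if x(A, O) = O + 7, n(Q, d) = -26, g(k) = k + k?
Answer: -167793/275141 ≈ -0.60984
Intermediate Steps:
g(k) = 2*k
x(A, O) = 7 + O
s(t, K) = -24 (s(t, K) = 2 - 26 = -24)
(s(654, x(19, 15)) - 167769)/(-22343 + 297484) = (-24 - 167769)/(-22343 + 297484) = -167793/275141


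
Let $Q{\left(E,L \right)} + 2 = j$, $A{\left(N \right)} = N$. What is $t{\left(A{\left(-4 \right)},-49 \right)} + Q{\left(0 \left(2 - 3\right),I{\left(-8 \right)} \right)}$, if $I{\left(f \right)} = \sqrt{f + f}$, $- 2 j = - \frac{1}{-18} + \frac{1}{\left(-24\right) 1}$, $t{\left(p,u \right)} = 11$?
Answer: $\frac{1295}{144} \approx 8.9931$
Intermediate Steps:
$j = - \frac{1}{144}$ ($j = - \frac{- \frac{1}{-18} + \frac{1}{\left(-24\right) 1}}{2} = - \frac{\left(-1\right) \left(- \frac{1}{18}\right) - \frac{1}{24}}{2} = - \frac{\frac{1}{18} - \frac{1}{24}}{2} = \left(- \frac{1}{2}\right) \frac{1}{72} = - \frac{1}{144} \approx -0.0069444$)
$I{\left(f \right)} = \sqrt{2} \sqrt{f}$ ($I{\left(f \right)} = \sqrt{2 f} = \sqrt{2} \sqrt{f}$)
$Q{\left(E,L \right)} = - \frac{289}{144}$ ($Q{\left(E,L \right)} = -2 - \frac{1}{144} = - \frac{289}{144}$)
$t{\left(A{\left(-4 \right)},-49 \right)} + Q{\left(0 \left(2 - 3\right),I{\left(-8 \right)} \right)} = 11 - \frac{289}{144} = \frac{1295}{144}$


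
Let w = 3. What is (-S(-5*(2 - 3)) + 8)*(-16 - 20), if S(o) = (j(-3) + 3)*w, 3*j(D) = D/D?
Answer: 72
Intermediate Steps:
j(D) = ⅓ (j(D) = (D/D)/3 = (⅓)*1 = ⅓)
S(o) = 10 (S(o) = (⅓ + 3)*3 = (10/3)*3 = 10)
(-S(-5*(2 - 3)) + 8)*(-16 - 20) = (-1*10 + 8)*(-16 - 20) = (-10 + 8)*(-36) = -2*(-36) = 72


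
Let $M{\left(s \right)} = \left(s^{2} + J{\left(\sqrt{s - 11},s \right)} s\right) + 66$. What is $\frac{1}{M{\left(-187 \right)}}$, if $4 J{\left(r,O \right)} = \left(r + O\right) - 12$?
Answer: $\frac{64492}{2860091861} + \frac{204 i \sqrt{22}}{2860091861} \approx 2.2549 \cdot 10^{-5} + 3.3455 \cdot 10^{-7} i$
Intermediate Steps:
$J{\left(r,O \right)} = -3 + \frac{O}{4} + \frac{r}{4}$ ($J{\left(r,O \right)} = \frac{\left(r + O\right) - 12}{4} = \frac{\left(O + r\right) - 12}{4} = \frac{-12 + O + r}{4} = -3 + \frac{O}{4} + \frac{r}{4}$)
$M{\left(s \right)} = 66 + s^{2} + s \left(-3 + \frac{s}{4} + \frac{\sqrt{-11 + s}}{4}\right)$ ($M{\left(s \right)} = \left(s^{2} + \left(-3 + \frac{s}{4} + \frac{\sqrt{s - 11}}{4}\right) s\right) + 66 = \left(s^{2} + \left(-3 + \frac{s}{4} + \frac{\sqrt{-11 + s}}{4}\right) s\right) + 66 = \left(s^{2} + s \left(-3 + \frac{s}{4} + \frac{\sqrt{-11 + s}}{4}\right)\right) + 66 = 66 + s^{2} + s \left(-3 + \frac{s}{4} + \frac{\sqrt{-11 + s}}{4}\right)$)
$\frac{1}{M{\left(-187 \right)}} = \frac{1}{66 + \left(-187\right)^{2} + \frac{1}{4} \left(-187\right) \left(-12 - 187 + \sqrt{-11 - 187}\right)} = \frac{1}{66 + 34969 + \frac{1}{4} \left(-187\right) \left(-12 - 187 + \sqrt{-198}\right)} = \frac{1}{66 + 34969 + \frac{1}{4} \left(-187\right) \left(-12 - 187 + 3 i \sqrt{22}\right)} = \frac{1}{66 + 34969 + \frac{1}{4} \left(-187\right) \left(-199 + 3 i \sqrt{22}\right)} = \frac{1}{66 + 34969 + \left(\frac{37213}{4} - \frac{561 i \sqrt{22}}{4}\right)} = \frac{1}{\frac{177353}{4} - \frac{561 i \sqrt{22}}{4}}$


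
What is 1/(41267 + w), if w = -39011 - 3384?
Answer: -1/1128 ≈ -0.00088653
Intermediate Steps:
w = -42395
1/(41267 + w) = 1/(41267 - 42395) = 1/(-1128) = -1/1128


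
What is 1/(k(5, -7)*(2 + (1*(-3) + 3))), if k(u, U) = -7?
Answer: -1/14 ≈ -0.071429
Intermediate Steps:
1/(k(5, -7)*(2 + (1*(-3) + 3))) = 1/(-7*(2 + (1*(-3) + 3))) = 1/(-7*(2 + (-3 + 3))) = 1/(-7*(2 + 0)) = 1/(-7*2) = 1/(-14) = -1/14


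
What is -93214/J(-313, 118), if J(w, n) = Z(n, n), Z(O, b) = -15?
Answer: 93214/15 ≈ 6214.3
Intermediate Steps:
J(w, n) = -15
-93214/J(-313, 118) = -93214/(-15) = -93214*(-1/15) = 93214/15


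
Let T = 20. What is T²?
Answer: 400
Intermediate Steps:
T² = 20² = 400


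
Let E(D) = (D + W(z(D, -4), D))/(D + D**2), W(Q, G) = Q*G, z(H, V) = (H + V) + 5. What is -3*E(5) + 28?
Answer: 49/2 ≈ 24.500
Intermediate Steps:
z(H, V) = 5 + H + V
W(Q, G) = G*Q
E(D) = (D + D*(1 + D))/(D + D**2) (E(D) = (D + D*(5 + D - 4))/(D + D**2) = (D + D*(1 + D))/(D + D**2))
-3*E(5) + 28 = -3*(2 + 5)/(1 + 5) + 28 = -3*7/6 + 28 = -7/2 + 28 = 49/2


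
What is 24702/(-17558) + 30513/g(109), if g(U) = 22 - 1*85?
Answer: -12792940/26337 ≈ -485.74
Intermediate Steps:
g(U) = -63 (g(U) = 22 - 85 = -63)
24702/(-17558) + 30513/g(109) = 24702/(-17558) + 30513/(-63) = 24702*(-1/17558) + 30513*(-1/63) = -12351/8779 - 1453/3 = -12792940/26337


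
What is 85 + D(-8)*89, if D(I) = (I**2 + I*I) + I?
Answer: 10765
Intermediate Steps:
D(I) = I + 2*I**2 (D(I) = (I**2 + I**2) + I = 2*I**2 + I = I + 2*I**2)
85 + D(-8)*89 = 85 - 8*(1 + 2*(-8))*89 = 85 - 8*(1 - 16)*89 = 85 - 8*(-15)*89 = 85 + 120*89 = 85 + 10680 = 10765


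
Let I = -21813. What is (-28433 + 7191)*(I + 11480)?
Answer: 219493586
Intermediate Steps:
(-28433 + 7191)*(I + 11480) = (-28433 + 7191)*(-21813 + 11480) = -21242*(-10333) = 219493586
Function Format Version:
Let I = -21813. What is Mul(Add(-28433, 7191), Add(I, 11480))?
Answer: 219493586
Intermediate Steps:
Mul(Add(-28433, 7191), Add(I, 11480)) = Mul(Add(-28433, 7191), Add(-21813, 11480)) = Mul(-21242, -10333) = 219493586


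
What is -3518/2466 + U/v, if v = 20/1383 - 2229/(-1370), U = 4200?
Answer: 1400924932541/547823133 ≈ 2557.3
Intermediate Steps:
v = 3110107/1894710 (v = 20*(1/1383) - 2229*(-1/1370) = 20/1383 + 2229/1370 = 3110107/1894710 ≈ 1.6415)
-3518/2466 + U/v = -3518/2466 + 4200/(3110107/1894710) = -3518*1/2466 + 4200*(1894710/3110107) = -1759/1233 + 1136826000/444301 = 1400924932541/547823133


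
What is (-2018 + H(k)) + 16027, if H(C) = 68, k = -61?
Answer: 14077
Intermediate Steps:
(-2018 + H(k)) + 16027 = (-2018 + 68) + 16027 = -1950 + 16027 = 14077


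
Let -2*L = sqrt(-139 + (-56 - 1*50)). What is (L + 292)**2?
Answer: 340811/4 - 2044*I*sqrt(5) ≈ 85203.0 - 4570.5*I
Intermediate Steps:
L = -7*I*sqrt(5)/2 (L = -sqrt(-139 + (-56 - 1*50))/2 = -sqrt(-139 + (-56 - 50))/2 = -sqrt(-139 - 106)/2 = -7*I*sqrt(5)/2 ≈ -7.8262*I)
(L + 292)**2 = (-7*I*sqrt(5)/2 + 292)**2 = (292 - 7*I*sqrt(5)/2)**2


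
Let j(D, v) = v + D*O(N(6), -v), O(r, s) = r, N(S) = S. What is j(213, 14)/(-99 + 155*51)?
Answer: 646/3903 ≈ 0.16551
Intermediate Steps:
j(D, v) = v + 6*D (j(D, v) = v + D*6 = v + 6*D)
j(213, 14)/(-99 + 155*51) = (14 + 6*213)/(-99 + 155*51) = (14 + 1278)/(-99 + 7905) = 1292/7806 = 1292*(1/7806) = 646/3903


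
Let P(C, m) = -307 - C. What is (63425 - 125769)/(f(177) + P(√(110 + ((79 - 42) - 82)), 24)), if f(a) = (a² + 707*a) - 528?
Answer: -1212847969/3027703828 - 7793*√65/3027703828 ≈ -0.40060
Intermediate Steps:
f(a) = -528 + a² + 707*a
(63425 - 125769)/(f(177) + P(√(110 + ((79 - 42) - 82)), 24)) = (63425 - 125769)/((-528 + 177² + 707*177) + (-307 - √(110 + ((79 - 42) - 82)))) = -62344/((-528 + 31329 + 125139) + (-307 - √(110 + (37 - 82)))) = -62344/(155940 + (-307 - √(110 - 45))) = -62344/(155940 + (-307 - √65)) = -62344/(155633 - √65)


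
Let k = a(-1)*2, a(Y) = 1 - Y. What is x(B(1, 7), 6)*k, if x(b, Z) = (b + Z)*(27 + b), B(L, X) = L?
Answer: 784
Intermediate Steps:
x(b, Z) = (27 + b)*(Z + b) (x(b, Z) = (Z + b)*(27 + b) = (27 + b)*(Z + b))
k = 4 (k = (1 - 1*(-1))*2 = (1 + 1)*2 = 2*2 = 4)
x(B(1, 7), 6)*k = (1² + 27*6 + 27*1 + 6*1)*4 = (1 + 162 + 27 + 6)*4 = 196*4 = 784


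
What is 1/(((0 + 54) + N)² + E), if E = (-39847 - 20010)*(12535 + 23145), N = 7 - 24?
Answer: -1/2135696391 ≈ -4.6823e-10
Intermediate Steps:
N = -17
E = -2135697760 (E = -59857*35680 = -2135697760)
1/(((0 + 54) + N)² + E) = 1/(((0 + 54) - 17)² - 2135697760) = 1/((54 - 17)² - 2135697760) = 1/(37² - 2135697760) = 1/(1369 - 2135697760) = 1/(-2135696391) = -1/2135696391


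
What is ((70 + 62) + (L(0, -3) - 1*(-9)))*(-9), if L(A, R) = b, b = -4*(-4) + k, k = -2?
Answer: -1395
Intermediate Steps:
b = 14 (b = -4*(-4) - 2 = 16 - 2 = 14)
L(A, R) = 14
((70 + 62) + (L(0, -3) - 1*(-9)))*(-9) = ((70 + 62) + (14 - 1*(-9)))*(-9) = (132 + (14 + 9))*(-9) = (132 + 23)*(-9) = 155*(-9) = -1395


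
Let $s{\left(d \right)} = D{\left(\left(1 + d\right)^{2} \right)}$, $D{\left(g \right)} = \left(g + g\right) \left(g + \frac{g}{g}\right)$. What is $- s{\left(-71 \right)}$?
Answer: $-48029800$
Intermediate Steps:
$D{\left(g \right)} = 2 g \left(1 + g\right)$ ($D{\left(g \right)} = 2 g \left(g + 1\right) = 2 g \left(1 + g\right)$)
$s{\left(d \right)} = 2 \left(1 + d\right)^{2} \left(1 + \left(1 + d\right)^{2}\right)$
$- s{\left(-71 \right)} = - 2 \left(1 - 71\right)^{2} \left(1 + \left(1 - 71\right)^{2}\right) = - 2 \left(-70\right)^{2} \left(1 + \left(-70\right)^{2}\right) = - 2 \cdot 4900 \left(1 + 4900\right) = - 2 \cdot 4900 \cdot 4901 = \left(-1\right) 48029800 = -48029800$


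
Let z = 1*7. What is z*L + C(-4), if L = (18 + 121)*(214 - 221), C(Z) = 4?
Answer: -6807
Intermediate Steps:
L = -973 (L = 139*(-7) = -973)
z = 7
z*L + C(-4) = 7*(-973) + 4 = -6811 + 4 = -6807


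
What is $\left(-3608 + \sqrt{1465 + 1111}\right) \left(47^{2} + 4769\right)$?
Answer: $-25176624 + 27912 \sqrt{161} \approx -2.4822 \cdot 10^{7}$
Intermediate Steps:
$\left(-3608 + \sqrt{1465 + 1111}\right) \left(47^{2} + 4769\right) = \left(-3608 + \sqrt{2576}\right) \left(2209 + 4769\right) = \left(-3608 + 4 \sqrt{161}\right) 6978 = -25176624 + 27912 \sqrt{161}$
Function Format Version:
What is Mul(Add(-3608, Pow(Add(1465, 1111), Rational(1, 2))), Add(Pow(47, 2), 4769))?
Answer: Add(-25176624, Mul(27912, Pow(161, Rational(1, 2)))) ≈ -2.4822e+7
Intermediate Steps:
Mul(Add(-3608, Pow(Add(1465, 1111), Rational(1, 2))), Add(Pow(47, 2), 4769)) = Mul(Add(-3608, Pow(2576, Rational(1, 2))), Add(2209, 4769)) = Mul(Add(-3608, Mul(4, Pow(161, Rational(1, 2)))), 6978) = Add(-25176624, Mul(27912, Pow(161, Rational(1, 2))))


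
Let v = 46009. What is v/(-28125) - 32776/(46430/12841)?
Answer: -1183929102287/130584375 ≈ -9066.4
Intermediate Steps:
v/(-28125) - 32776/(46430/12841) = 46009/(-28125) - 32776/(46430/12841) = 46009*(-1/28125) - 32776/(46430*(1/12841)) = -46009/28125 - 32776/46430/12841 = -46009/28125 - 32776*12841/46430 = -46009/28125 - 210438308/23215 = -1183929102287/130584375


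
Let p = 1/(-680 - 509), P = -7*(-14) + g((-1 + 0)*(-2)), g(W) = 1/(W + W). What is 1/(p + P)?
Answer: 4756/467273 ≈ 0.010178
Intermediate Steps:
g(W) = 1/(2*W)
P = 393/4 (P = -7*(-14) + 1/(2*(((-1 + 0)*(-2)))) = 98 + 1/(2*((-1*(-2)))) = 98 + (½)/2 = 98 + (½)*(½) = 98 + ¼ = 393/4 ≈ 98.250)
p = -1/1189 (p = 1/(-1189) = -1/1189 ≈ -0.00084104)
1/(p + P) = 1/(-1/1189 + 393/4) = 1/(467273/4756) = 4756/467273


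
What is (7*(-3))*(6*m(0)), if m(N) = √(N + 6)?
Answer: -126*√6 ≈ -308.64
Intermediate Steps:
m(N) = √(6 + N)
(7*(-3))*(6*m(0)) = (7*(-3))*(6*√(6 + 0)) = -126*√6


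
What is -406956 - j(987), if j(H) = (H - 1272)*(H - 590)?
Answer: -293811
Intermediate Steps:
j(H) = (-1272 + H)*(-590 + H)
-406956 - j(987) = -406956 - (750480 + 987² - 1862*987) = -406956 - (750480 + 974169 - 1837794) = -406956 - 1*(-113145) = -406956 + 113145 = -293811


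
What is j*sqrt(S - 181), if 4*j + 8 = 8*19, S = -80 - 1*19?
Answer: 72*I*sqrt(70) ≈ 602.4*I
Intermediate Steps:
S = -99 (S = -80 - 19 = -99)
j = 36 (j = -2 + (8*19)/4 = -2 + (1/4)*152 = -2 + 38 = 36)
j*sqrt(S - 181) = 36*sqrt(-99 - 181) = 36*sqrt(-280) = 36*(2*I*sqrt(70)) = 72*I*sqrt(70)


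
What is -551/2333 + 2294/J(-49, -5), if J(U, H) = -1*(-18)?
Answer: 2670992/20997 ≈ 127.21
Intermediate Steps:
J(U, H) = 18
-551/2333 + 2294/J(-49, -5) = -551/2333 + 2294/18 = -551*1/2333 + 2294*(1/18) = -551/2333 + 1147/9 = 2670992/20997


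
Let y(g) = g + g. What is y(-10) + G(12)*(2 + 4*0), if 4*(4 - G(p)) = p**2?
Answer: -84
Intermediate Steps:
y(g) = 2*g
G(p) = 4 - p**2/4
y(-10) + G(12)*(2 + 4*0) = 2*(-10) + (4 - 1/4*12**2)*(2 + 4*0) = -20 + (4 - 1/4*144)*(2 + 0) = -20 + (4 - 36)*2 = -20 - 32*2 = -20 - 64 = -84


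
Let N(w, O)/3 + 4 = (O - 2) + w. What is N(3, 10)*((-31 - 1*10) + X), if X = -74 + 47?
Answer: -1428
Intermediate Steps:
N(w, O) = -18 + 3*O + 3*w (N(w, O) = -12 + 3*((O - 2) + w) = -12 + 3*((-2 + O) + w) = -12 + 3*(-2 + O + w) = -12 + (-6 + 3*O + 3*w) = -18 + 3*O + 3*w)
X = -27
N(3, 10)*((-31 - 1*10) + X) = (-18 + 3*10 + 3*3)*((-31 - 1*10) - 27) = (-18 + 30 + 9)*((-31 - 10) - 27) = 21*(-41 - 27) = 21*(-68) = -1428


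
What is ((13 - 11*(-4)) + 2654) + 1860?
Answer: 4571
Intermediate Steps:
((13 - 11*(-4)) + 2654) + 1860 = ((13 + 44) + 2654) + 1860 = (57 + 2654) + 1860 = 2711 + 1860 = 4571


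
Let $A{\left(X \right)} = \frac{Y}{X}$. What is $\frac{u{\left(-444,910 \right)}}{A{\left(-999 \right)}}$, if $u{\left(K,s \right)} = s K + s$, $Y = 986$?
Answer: $\frac{201363435}{493} \approx 4.0845 \cdot 10^{5}$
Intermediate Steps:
$A{\left(X \right)} = \frac{986}{X}$
$u{\left(K,s \right)} = s + K s$ ($u{\left(K,s \right)} = K s + s = s + K s$)
$\frac{u{\left(-444,910 \right)}}{A{\left(-999 \right)}} = \frac{910 \left(1 - 444\right)}{986 \frac{1}{-999}} = \frac{910 \left(-443\right)}{986 \left(- \frac{1}{999}\right)} = - \frac{403130}{- \frac{986}{999}} = \left(-403130\right) \left(- \frac{999}{986}\right) = \frac{201363435}{493}$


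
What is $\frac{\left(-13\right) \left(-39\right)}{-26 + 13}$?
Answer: $-39$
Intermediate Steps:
$\frac{\left(-13\right) \left(-39\right)}{-26 + 13} = \frac{507}{-13} = 507 \left(- \frac{1}{13}\right) = -39$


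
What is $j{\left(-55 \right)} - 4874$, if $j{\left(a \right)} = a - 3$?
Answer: $-4932$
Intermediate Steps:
$j{\left(a \right)} = -3 + a$ ($j{\left(a \right)} = a - 3 = -3 + a$)
$j{\left(-55 \right)} - 4874 = \left(-3 - 55\right) - 4874 = -58 - 4874 = -4932$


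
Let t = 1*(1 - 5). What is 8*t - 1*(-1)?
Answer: -31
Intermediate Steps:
t = -4 (t = 1*(-4) = -4)
8*t - 1*(-1) = 8*(-4) - 1*(-1) = -32 + 1 = -31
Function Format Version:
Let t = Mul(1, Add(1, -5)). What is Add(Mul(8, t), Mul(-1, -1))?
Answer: -31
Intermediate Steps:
t = -4 (t = Mul(1, -4) = -4)
Add(Mul(8, t), Mul(-1, -1)) = Add(Mul(8, -4), Mul(-1, -1)) = Add(-32, 1) = -31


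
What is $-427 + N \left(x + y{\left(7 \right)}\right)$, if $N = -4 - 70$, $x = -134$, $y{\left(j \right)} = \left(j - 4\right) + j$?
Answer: $8749$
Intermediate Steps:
$y{\left(j \right)} = -4 + 2 j$ ($y{\left(j \right)} = \left(-4 + j\right) + j = -4 + 2 j$)
$N = -74$
$-427 + N \left(x + y{\left(7 \right)}\right) = -427 - 74 \left(-134 + \left(-4 + 2 \cdot 7\right)\right) = -427 - 74 \left(-134 + \left(-4 + 14\right)\right) = -427 - 74 \left(-134 + 10\right) = -427 - -9176 = -427 + 9176 = 8749$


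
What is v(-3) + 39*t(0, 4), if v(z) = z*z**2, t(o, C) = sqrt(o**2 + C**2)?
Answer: 129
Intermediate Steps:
t(o, C) = sqrt(C**2 + o**2)
v(z) = z**3
v(-3) + 39*t(0, 4) = (-3)**3 + 39*sqrt(4**2 + 0**2) = -27 + 39*sqrt(16 + 0) = -27 + 39*sqrt(16) = -27 + 39*4 = -27 + 156 = 129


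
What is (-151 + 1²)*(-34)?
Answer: 5100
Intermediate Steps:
(-151 + 1²)*(-34) = (-151 + 1)*(-34) = -150*(-34) = 5100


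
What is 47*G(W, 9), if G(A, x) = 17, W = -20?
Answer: 799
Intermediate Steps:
47*G(W, 9) = 47*17 = 799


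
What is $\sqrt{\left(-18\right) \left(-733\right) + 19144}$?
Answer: $\sqrt{32338} \approx 179.83$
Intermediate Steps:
$\sqrt{\left(-18\right) \left(-733\right) + 19144} = \sqrt{13194 + 19144} = \sqrt{32338}$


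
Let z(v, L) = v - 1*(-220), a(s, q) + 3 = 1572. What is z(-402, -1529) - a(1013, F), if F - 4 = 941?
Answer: -1751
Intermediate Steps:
F = 945 (F = 4 + 941 = 945)
a(s, q) = 1569 (a(s, q) = -3 + 1572 = 1569)
z(v, L) = 220 + v (z(v, L) = v + 220 = 220 + v)
z(-402, -1529) - a(1013, F) = (220 - 402) - 1*1569 = -182 - 1569 = -1751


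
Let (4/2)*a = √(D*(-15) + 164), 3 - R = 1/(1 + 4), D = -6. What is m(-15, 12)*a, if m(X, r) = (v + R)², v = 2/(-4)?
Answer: 529*√254/200 ≈ 42.154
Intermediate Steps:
v = -½ (v = 2*(-¼) = -½ ≈ -0.50000)
R = 14/5 (R = 3 - 1/(1 + 4) = 3 - 1/5 = 3 - 1*⅕ = 3 - ⅕ = 14/5 ≈ 2.8000)
a = √254/2 (a = √(-6*(-15) + 164)/2 = √(90 + 164)/2 = √254/2 ≈ 7.9687)
m(X, r) = 529/100 (m(X, r) = (-½ + 14/5)² = (23/10)² = 529/100)
m(-15, 12)*a = 529*(√254/2)/100 = 529*√254/200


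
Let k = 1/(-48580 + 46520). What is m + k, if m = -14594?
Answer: -30063641/2060 ≈ -14594.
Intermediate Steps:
k = -1/2060 (k = 1/(-2060) = -1/2060 ≈ -0.00048544)
m + k = -14594 - 1/2060 = -30063641/2060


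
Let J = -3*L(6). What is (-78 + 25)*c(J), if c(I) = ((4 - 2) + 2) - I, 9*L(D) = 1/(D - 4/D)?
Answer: -3445/16 ≈ -215.31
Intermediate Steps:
L(D) = 1/(9*(D - 4/D))
J = -1/16 (J = -6/(3*(-4 + 6**2)) = -6/(3*(-4 + 36)) = -6/(3*32) = -3*1/48 = -1/16 ≈ -0.062500)
c(I) = 4 - I (c(I) = (2 + 2) - I = 4 - I)
(-78 + 25)*c(J) = (-78 + 25)*(4 - 1*(-1/16)) = -53*(4 + 1/16) = -53*65/16 = -3445/16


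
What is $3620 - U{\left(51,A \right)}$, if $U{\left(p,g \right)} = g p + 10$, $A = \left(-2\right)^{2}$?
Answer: $3406$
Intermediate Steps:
$A = 4$
$U{\left(p,g \right)} = 10 + g p$
$3620 - U{\left(51,A \right)} = 3620 - \left(10 + 4 \cdot 51\right) = 3620 - \left(10 + 204\right) = 3620 - 214 = 3406$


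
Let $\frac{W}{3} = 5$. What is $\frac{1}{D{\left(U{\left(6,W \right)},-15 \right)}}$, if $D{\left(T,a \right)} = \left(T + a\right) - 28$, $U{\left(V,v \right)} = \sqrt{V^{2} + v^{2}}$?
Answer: $- \frac{43}{1588} - \frac{3 \sqrt{29}}{1588} \approx -0.037252$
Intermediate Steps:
$W = 15$ ($W = 3 \cdot 5 = 15$)
$D{\left(T,a \right)} = -28 + T + a$
$\frac{1}{D{\left(U{\left(6,W \right)},-15 \right)}} = \frac{1}{-28 + \sqrt{6^{2} + 15^{2}} - 15} = \frac{1}{-28 + \sqrt{36 + 225} - 15} = \frac{1}{-28 + \sqrt{261} - 15} = \frac{1}{-28 + 3 \sqrt{29} - 15} = \frac{1}{-43 + 3 \sqrt{29}}$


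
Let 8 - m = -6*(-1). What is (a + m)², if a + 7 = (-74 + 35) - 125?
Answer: 28561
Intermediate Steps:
m = 2 (m = 8 - (-6)*1*(-1) = 8 - (-6)*(-1) = 8 - 1*6 = 8 - 6 = 2)
a = -171 (a = -7 + ((-74 + 35) - 125) = -7 + (-39 - 125) = -7 - 164 = -171)
(a + m)² = (-171 + 2)² = (-169)² = 28561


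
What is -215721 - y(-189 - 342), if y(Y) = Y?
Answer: -215190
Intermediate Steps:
-215721 - y(-189 - 342) = -215721 - (-189 - 342) = -215721 - 1*(-531) = -215721 + 531 = -215190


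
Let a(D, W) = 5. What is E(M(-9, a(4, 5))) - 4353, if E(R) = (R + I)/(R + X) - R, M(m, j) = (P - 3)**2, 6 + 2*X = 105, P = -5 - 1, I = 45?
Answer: -128558/29 ≈ -4433.0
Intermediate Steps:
P = -6
X = 99/2 (X = -3 + (1/2)*105 = -3 + 105/2 = 99/2 ≈ 49.500)
M(m, j) = 81 (M(m, j) = (-6 - 3)**2 = (-9)**2 = 81)
E(R) = -R + (45 + R)/(99/2 + R) (E(R) = (R + 45)/(R + 99/2) - R = (45 + R)/(99/2 + R) - R = -R + (45 + R)/(99/2 + R))
E(M(-9, a(4, 5))) - 4353 = (90 - 97*81 - 2*81**2)/(99 + 2*81) - 4353 = (90 - 7857 - 2*6561)/(99 + 162) - 4353 = (90 - 7857 - 13122)/261 - 4353 = (1/261)*(-20889) - 4353 = -2321/29 - 4353 = -128558/29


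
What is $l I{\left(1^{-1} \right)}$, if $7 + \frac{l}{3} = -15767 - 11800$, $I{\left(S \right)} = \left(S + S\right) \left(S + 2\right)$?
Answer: $-496332$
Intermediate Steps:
$I{\left(S \right)} = 2 S \left(2 + S\right)$
$l = -82722$ ($l = -21 + 3 \left(-15767 - 11800\right) = -21 + 3 \left(-27567\right) = -21 - 82701 = -82722$)
$l I{\left(1^{-1} \right)} = - 82722 \frac{2 \left(2 + 1^{-1}\right)}{1} = - 82722 \cdot 2 \cdot 1 \left(2 + 1\right) = - 82722 \cdot 2 \cdot 1 \cdot 3 = \left(-82722\right) 6 = -496332$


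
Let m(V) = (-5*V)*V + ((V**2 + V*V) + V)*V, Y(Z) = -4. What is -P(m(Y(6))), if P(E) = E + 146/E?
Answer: 18505/96 ≈ 192.76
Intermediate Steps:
m(V) = -5*V**2 + V*(V + 2*V**2) (m(V) = -5*V**2 + ((V**2 + V**2) + V)*V = -5*V**2 + (2*V**2 + V)*V = -5*V**2 + (V + 2*V**2)*V = -5*V**2 + V*(V + 2*V**2))
-P(m(Y(6))) = -(2*(-4)**2*(-2 - 4) + 146/((2*(-4)**2*(-2 - 4)))) = -(2*16*(-6) + 146/((2*16*(-6)))) = -(-192 + 146/(-192)) = -(-192 + 146*(-1/192)) = -(-192 - 73/96) = -1*(-18505/96) = 18505/96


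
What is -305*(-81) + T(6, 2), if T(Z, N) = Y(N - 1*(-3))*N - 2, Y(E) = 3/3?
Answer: 24705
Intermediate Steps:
Y(E) = 1 (Y(E) = 3*(⅓) = 1)
T(Z, N) = -2 + N (T(Z, N) = 1*N - 2 = N - 2 = -2 + N)
-305*(-81) + T(6, 2) = -305*(-81) + (-2 + 2) = 24705 + 0 = 24705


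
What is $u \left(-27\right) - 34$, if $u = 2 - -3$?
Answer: $-169$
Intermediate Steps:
$u = 5$ ($u = 2 + 3 = 5$)
$u \left(-27\right) - 34 = 5 \left(-27\right) - 34 = -135 - 34 = -169$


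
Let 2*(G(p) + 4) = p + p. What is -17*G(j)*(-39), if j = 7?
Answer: 1989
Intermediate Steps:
G(p) = -4 + p (G(p) = -4 + (p + p)/2 = -4 + (2*p)/2 = -4 + p)
-17*G(j)*(-39) = -17*(-4 + 7)*(-39) = -17*3*(-39) = -51*(-39) = 1989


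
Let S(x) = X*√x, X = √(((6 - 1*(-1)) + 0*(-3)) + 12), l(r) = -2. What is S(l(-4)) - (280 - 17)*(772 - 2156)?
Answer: 363992 + I*√38 ≈ 3.6399e+5 + 6.1644*I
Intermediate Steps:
X = √19 (X = √(((6 + 1) + 0) + 12) = √((7 + 0) + 12) = √(7 + 12) = √19 ≈ 4.3589)
S(x) = √19*√x
S(l(-4)) - (280 - 17)*(772 - 2156) = √19*√(-2) - (280 - 17)*(772 - 2156) = √19*(I*√2) - 263*(-1384) = I*√38 - 1*(-363992) = I*√38 + 363992 = 363992 + I*√38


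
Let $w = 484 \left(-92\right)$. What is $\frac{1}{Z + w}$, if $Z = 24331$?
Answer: $- \frac{1}{20197} \approx -4.9512 \cdot 10^{-5}$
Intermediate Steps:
$w = -44528$
$\frac{1}{Z + w} = \frac{1}{24331 - 44528} = \frac{1}{-20197} = - \frac{1}{20197}$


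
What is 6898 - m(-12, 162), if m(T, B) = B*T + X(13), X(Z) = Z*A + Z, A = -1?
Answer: 8842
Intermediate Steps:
X(Z) = 0 (X(Z) = Z*(-1) + Z = -Z + Z = 0)
m(T, B) = B*T (m(T, B) = B*T + 0 = B*T)
6898 - m(-12, 162) = 6898 - 162*(-12) = 6898 - 1*(-1944) = 6898 + 1944 = 8842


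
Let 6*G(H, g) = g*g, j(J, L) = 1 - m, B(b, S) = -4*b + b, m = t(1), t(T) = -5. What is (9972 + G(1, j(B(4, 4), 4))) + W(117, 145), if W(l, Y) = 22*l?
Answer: 12552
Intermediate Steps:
m = -5
B(b, S) = -3*b
j(J, L) = 6 (j(J, L) = 1 - 1*(-5) = 1 + 5 = 6)
G(H, g) = g²/6 (G(H, g) = (g*g)/6 = g²/6)
(9972 + G(1, j(B(4, 4), 4))) + W(117, 145) = (9972 + (⅙)*6²) + 22*117 = (9972 + (⅙)*36) + 2574 = (9972 + 6) + 2574 = 9978 + 2574 = 12552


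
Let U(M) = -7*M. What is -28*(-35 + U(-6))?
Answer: -196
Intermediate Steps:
-28*(-35 + U(-6)) = -28*(-35 - 7*(-6)) = -28*(-35 + 42) = -28*7 = -196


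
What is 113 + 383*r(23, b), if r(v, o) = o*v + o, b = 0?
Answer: 113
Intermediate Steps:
r(v, o) = o + o*v
113 + 383*r(23, b) = 113 + 383*(0*(1 + 23)) = 113 + 383*(0*24) = 113 + 383*0 = 113 + 0 = 113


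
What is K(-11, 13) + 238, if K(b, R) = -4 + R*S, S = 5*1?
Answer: 299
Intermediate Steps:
S = 5
K(b, R) = -4 + 5*R (K(b, R) = -4 + R*5 = -4 + 5*R)
K(-11, 13) + 238 = (-4 + 5*13) + 238 = (-4 + 65) + 238 = 61 + 238 = 299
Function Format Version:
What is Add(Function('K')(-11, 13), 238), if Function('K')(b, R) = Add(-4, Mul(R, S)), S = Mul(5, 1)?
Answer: 299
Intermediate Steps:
S = 5
Function('K')(b, R) = Add(-4, Mul(5, R)) (Function('K')(b, R) = Add(-4, Mul(R, 5)) = Add(-4, Mul(5, R)))
Add(Function('K')(-11, 13), 238) = Add(Add(-4, Mul(5, 13)), 238) = Add(Add(-4, 65), 238) = Add(61, 238) = 299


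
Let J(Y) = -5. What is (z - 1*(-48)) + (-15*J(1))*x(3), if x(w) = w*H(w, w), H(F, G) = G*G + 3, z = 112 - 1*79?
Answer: 2781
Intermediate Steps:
z = 33 (z = 112 - 79 = 33)
H(F, G) = 3 + G² (H(F, G) = G² + 3 = 3 + G²)
x(w) = w*(3 + w²)
(z - 1*(-48)) + (-15*J(1))*x(3) = (33 - 1*(-48)) + (-15*(-5))*(3*(3 + 3²)) = (33 + 48) + 75*(3*(3 + 9)) = 81 + 75*(3*12) = 81 + 75*36 = 81 + 2700 = 2781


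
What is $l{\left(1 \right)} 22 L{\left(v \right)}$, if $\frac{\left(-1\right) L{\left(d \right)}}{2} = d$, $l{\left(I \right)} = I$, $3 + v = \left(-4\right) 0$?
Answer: $132$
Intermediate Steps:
$v = -3$ ($v = -3 - 0 = -3 + 0 = -3$)
$L{\left(d \right)} = - 2 d$
$l{\left(1 \right)} 22 L{\left(v \right)} = 1 \cdot 22 \left(\left(-2\right) \left(-3\right)\right) = 22 \cdot 6 = 132$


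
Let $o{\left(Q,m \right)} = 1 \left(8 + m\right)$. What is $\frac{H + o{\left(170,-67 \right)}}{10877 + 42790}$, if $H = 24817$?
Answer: $\frac{24758}{53667} \approx 0.46133$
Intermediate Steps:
$o{\left(Q,m \right)} = 8 + m$
$\frac{H + o{\left(170,-67 \right)}}{10877 + 42790} = \frac{24817 + \left(8 - 67\right)}{10877 + 42790} = \frac{24817 - 59}{53667} = 24758 \cdot \frac{1}{53667} = \frac{24758}{53667}$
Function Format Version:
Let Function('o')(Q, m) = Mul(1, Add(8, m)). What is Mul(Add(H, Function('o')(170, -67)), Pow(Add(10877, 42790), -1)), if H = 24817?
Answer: Rational(24758, 53667) ≈ 0.46133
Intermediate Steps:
Function('o')(Q, m) = Add(8, m)
Mul(Add(H, Function('o')(170, -67)), Pow(Add(10877, 42790), -1)) = Mul(Add(24817, Add(8, -67)), Pow(Add(10877, 42790), -1)) = Mul(Add(24817, -59), Pow(53667, -1)) = Mul(24758, Rational(1, 53667)) = Rational(24758, 53667)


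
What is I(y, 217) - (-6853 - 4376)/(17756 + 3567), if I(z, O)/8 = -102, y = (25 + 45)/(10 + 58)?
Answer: -17388339/21323 ≈ -815.47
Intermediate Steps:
y = 35/34 (y = 70/68 = 70*(1/68) = 35/34 ≈ 1.0294)
I(z, O) = -816 (I(z, O) = 8*(-102) = -816)
I(y, 217) - (-6853 - 4376)/(17756 + 3567) = -816 - (-6853 - 4376)/(17756 + 3567) = -816 - (-11229)/21323 = -816 - 1*(-11229/21323) = -816 + 11229/21323 = -17388339/21323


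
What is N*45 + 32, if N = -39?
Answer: -1723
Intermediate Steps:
N*45 + 32 = -39*45 + 32 = -1755 + 32 = -1723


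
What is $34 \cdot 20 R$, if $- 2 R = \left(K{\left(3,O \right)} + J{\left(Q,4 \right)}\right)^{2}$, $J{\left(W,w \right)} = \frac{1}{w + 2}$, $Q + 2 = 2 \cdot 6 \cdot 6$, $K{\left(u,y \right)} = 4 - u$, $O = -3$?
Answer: $- \frac{4165}{9} \approx -462.78$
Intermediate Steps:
$Q = 70$ ($Q = -2 + 2 \cdot 6 \cdot 6 = -2 + 12 \cdot 6 = -2 + 72 = 70$)
$J{\left(W,w \right)} = \frac{1}{2 + w}$
$R = - \frac{49}{72}$ ($R = - \frac{\left(\left(4 - 3\right) + \frac{1}{2 + 4}\right)^{2}}{2} = - \frac{\left(\left(4 - 3\right) + \frac{1}{6}\right)^{2}}{2} = - \frac{\left(1 + \frac{1}{6}\right)^{2}}{2} = - \frac{\left(\frac{7}{6}\right)^{2}}{2} = \left(- \frac{1}{2}\right) \frac{49}{36} = - \frac{49}{72} \approx -0.68056$)
$34 \cdot 20 R = 34 \cdot 20 \left(- \frac{49}{72}\right) = 680 \left(- \frac{49}{72}\right) = - \frac{4165}{9}$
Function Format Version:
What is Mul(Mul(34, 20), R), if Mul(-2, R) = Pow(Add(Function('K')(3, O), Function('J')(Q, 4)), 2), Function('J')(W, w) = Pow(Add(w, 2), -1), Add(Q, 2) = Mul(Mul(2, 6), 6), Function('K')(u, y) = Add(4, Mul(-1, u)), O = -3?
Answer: Rational(-4165, 9) ≈ -462.78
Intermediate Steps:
Q = 70 (Q = Add(-2, Mul(Mul(2, 6), 6)) = Add(-2, Mul(12, 6)) = Add(-2, 72) = 70)
Function('J')(W, w) = Pow(Add(2, w), -1)
R = Rational(-49, 72) (R = Mul(Rational(-1, 2), Pow(Add(Add(4, Mul(-1, 3)), Pow(Add(2, 4), -1)), 2)) = Mul(Rational(-1, 2), Pow(Add(Add(4, -3), Pow(6, -1)), 2)) = Mul(Rational(-1, 2), Pow(Add(1, Rational(1, 6)), 2)) = Mul(Rational(-1, 2), Pow(Rational(7, 6), 2)) = Mul(Rational(-1, 2), Rational(49, 36)) = Rational(-49, 72) ≈ -0.68056)
Mul(Mul(34, 20), R) = Mul(Mul(34, 20), Rational(-49, 72)) = Mul(680, Rational(-49, 72)) = Rational(-4165, 9)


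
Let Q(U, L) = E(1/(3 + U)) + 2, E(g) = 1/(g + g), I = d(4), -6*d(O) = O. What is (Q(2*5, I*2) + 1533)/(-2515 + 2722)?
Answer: 3083/414 ≈ 7.4469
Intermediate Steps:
d(O) = -O/6
I = -⅔ (I = -⅙*4 = -⅔ ≈ -0.66667)
E(g) = 1/(2*g)
Q(U, L) = 7/2 + U/2 (Q(U, L) = 1/(2*(1/(3 + U))) + 2 = (3 + U)/2 + 2 = (3/2 + U/2) + 2 = 7/2 + U/2)
(Q(2*5, I*2) + 1533)/(-2515 + 2722) = ((7/2 + (2*5)/2) + 1533)/(-2515 + 2722) = ((7/2 + (½)*10) + 1533)/207 = ((7/2 + 5) + 1533)*(1/207) = (17/2 + 1533)*(1/207) = (3083/2)*(1/207) = 3083/414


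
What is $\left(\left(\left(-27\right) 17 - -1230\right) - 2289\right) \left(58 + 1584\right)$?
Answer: $-2492556$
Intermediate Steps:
$\left(\left(\left(-27\right) 17 - -1230\right) - 2289\right) \left(58 + 1584\right) = \left(\left(-459 + 1230\right) - 2289\right) 1642 = \left(771 - 2289\right) 1642 = \left(-1518\right) 1642 = -2492556$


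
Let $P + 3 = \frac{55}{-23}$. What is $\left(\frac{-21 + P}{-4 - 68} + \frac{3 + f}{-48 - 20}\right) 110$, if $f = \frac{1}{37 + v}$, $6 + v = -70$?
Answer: $\frac{6497645}{182988} \approx 35.509$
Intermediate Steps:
$v = -76$ ($v = -6 - 70 = -76$)
$f = - \frac{1}{39}$ ($f = \frac{1}{37 - 76} = \frac{1}{-39} = - \frac{1}{39} \approx -0.025641$)
$P = - \frac{124}{23}$ ($P = -3 + \frac{55}{-23} = -3 + 55 \left(- \frac{1}{23}\right) = -3 - \frac{55}{23} = - \frac{124}{23} \approx -5.3913$)
$\left(\frac{-21 + P}{-4 - 68} + \frac{3 + f}{-48 - 20}\right) 110 = \left(\frac{-21 - \frac{124}{23}}{-4 - 68} + \frac{3 - \frac{1}{39}}{-48 - 20}\right) 110 = \left(- \frac{607}{23 \left(-72\right)} + \frac{116}{39 \left(-68\right)}\right) 110 = \left(\left(- \frac{607}{23}\right) \left(- \frac{1}{72}\right) + \frac{116}{39} \left(- \frac{1}{68}\right)\right) 110 = \left(\frac{607}{1656} - \frac{29}{663}\right) 110 = \frac{118139}{365976} \cdot 110 = \frac{6497645}{182988}$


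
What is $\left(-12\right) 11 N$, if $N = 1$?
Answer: $-132$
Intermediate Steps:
$\left(-12\right) 11 N = \left(-12\right) 11 \cdot 1 = \left(-132\right) 1 = -132$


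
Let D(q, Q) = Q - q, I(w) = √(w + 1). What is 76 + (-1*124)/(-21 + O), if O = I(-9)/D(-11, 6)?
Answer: 10439288/127457 + 4216*I*√2/127457 ≈ 81.904 + 0.046779*I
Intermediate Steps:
I(w) = √(1 + w)
O = 2*I*√2/17 (O = √(1 - 9)/(6 - 1*(-11)) = √(-8)/(6 + 11) = (2*I*√2)/17 = (2*I*√2)*(1/17) = 2*I*√2/17 ≈ 0.16638*I)
76 + (-1*124)/(-21 + O) = 76 + (-1*124)/(-21 + 2*I*√2/17) = 76 - 124/(-21 + 2*I*√2/17)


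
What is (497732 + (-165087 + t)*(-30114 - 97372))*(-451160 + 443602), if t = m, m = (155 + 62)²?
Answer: -113699458964080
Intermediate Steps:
m = 47089 (m = 217² = 47089)
t = 47089
(497732 + (-165087 + t)*(-30114 - 97372))*(-451160 + 443602) = (497732 + (-165087 + 47089)*(-30114 - 97372))*(-451160 + 443602) = (497732 - 117998*(-127486))*(-7558) = (497732 + 15043093028)*(-7558) = 15043590760*(-7558) = -113699458964080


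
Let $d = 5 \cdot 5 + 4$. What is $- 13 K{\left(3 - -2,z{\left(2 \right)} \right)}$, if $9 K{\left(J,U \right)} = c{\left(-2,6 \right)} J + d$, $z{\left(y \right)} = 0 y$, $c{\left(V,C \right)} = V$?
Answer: $- \frac{247}{9} \approx -27.444$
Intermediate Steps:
$d = 29$ ($d = 25 + 4 = 29$)
$z{\left(y \right)} = 0$
$K{\left(J,U \right)} = \frac{29}{9} - \frac{2 J}{9}$ ($K{\left(J,U \right)} = \frac{- 2 J + 29}{9} = \frac{29 - 2 J}{9} = \frac{29}{9} - \frac{2 J}{9}$)
$- 13 K{\left(3 - -2,z{\left(2 \right)} \right)} = - 13 \left(\frac{29}{9} - \frac{2 \left(3 - -2\right)}{9}\right) = - 13 \left(\frac{29}{9} - \frac{2 \left(3 + 2\right)}{9}\right) = - 13 \left(\frac{29}{9} - \frac{10}{9}\right) = \left(-13\right) \frac{19}{9} = - \frac{247}{9}$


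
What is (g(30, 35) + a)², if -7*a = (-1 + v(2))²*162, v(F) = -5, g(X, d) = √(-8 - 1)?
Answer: 34011783/49 - 34992*I/7 ≈ 6.9412e+5 - 4998.9*I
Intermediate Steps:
g(X, d) = 3*I (g(X, d) = √(-9) = 3*I)
a = -5832/7 (a = -(-1 - 5)²*162/7 = -(-6)²*162/7 = -36*162/7 = -⅐*5832 = -5832/7 ≈ -833.14)
(g(30, 35) + a)² = (3*I - 5832/7)² = (-5832/7 + 3*I)²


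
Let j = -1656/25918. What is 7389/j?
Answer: -10639339/92 ≈ -1.1565e+5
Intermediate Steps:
j = -828/12959 (j = -1656*1/25918 = -828/12959 ≈ -0.063894)
7389/j = 7389/(-828/12959) = 7389*(-12959/828) = -10639339/92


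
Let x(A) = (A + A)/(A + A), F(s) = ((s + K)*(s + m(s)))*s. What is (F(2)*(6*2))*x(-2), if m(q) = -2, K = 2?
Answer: 0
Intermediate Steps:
F(s) = s*(-2 + s)*(2 + s) (F(s) = ((s + 2)*(s - 2))*s = ((2 + s)*(-2 + s))*s = ((-2 + s)*(2 + s))*s = s*(-2 + s)*(2 + s))
x(A) = 1 (x(A) = (2*A)/((2*A)) = (2*A)*(1/(2*A)) = 1)
(F(2)*(6*2))*x(-2) = ((2*(-4 + 2²))*(6*2))*1 = ((2*(-4 + 4))*12)*1 = ((2*0)*12)*1 = (0*12)*1 = 0*1 = 0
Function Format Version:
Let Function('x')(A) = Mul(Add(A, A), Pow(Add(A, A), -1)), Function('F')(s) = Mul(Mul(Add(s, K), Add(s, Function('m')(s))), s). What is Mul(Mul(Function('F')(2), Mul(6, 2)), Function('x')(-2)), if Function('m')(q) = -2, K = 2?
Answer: 0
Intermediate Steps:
Function('F')(s) = Mul(s, Add(-2, s), Add(2, s)) (Function('F')(s) = Mul(Mul(Add(s, 2), Add(s, -2)), s) = Mul(Mul(Add(2, s), Add(-2, s)), s) = Mul(Mul(Add(-2, s), Add(2, s)), s) = Mul(s, Add(-2, s), Add(2, s)))
Function('x')(A) = 1 (Function('x')(A) = Mul(Mul(2, A), Pow(Mul(2, A), -1)) = Mul(Mul(2, A), Mul(Rational(1, 2), Pow(A, -1))) = 1)
Mul(Mul(Function('F')(2), Mul(6, 2)), Function('x')(-2)) = Mul(Mul(Mul(2, Add(-4, Pow(2, 2))), Mul(6, 2)), 1) = Mul(Mul(Mul(2, Add(-4, 4)), 12), 1) = Mul(Mul(Mul(2, 0), 12), 1) = Mul(Mul(0, 12), 1) = Mul(0, 1) = 0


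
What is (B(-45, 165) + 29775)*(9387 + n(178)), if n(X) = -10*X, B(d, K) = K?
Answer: 227753580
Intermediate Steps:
(B(-45, 165) + 29775)*(9387 + n(178)) = (165 + 29775)*(9387 - 10*178) = 29940*(9387 - 1780) = 29940*7607 = 227753580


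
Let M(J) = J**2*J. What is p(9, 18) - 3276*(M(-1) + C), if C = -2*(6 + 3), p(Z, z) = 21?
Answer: 62265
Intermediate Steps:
C = -18 (C = -2*9 = -18)
M(J) = J**3
p(9, 18) - 3276*(M(-1) + C) = 21 - 3276*((-1)**3 - 18) = 21 - 3276*(-1 - 18) = 21 - 3276*(-19) = 21 - 273*(-228) = 21 + 62244 = 62265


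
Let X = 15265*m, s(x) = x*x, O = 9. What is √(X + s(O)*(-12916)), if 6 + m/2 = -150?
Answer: 2*I*√1452219 ≈ 2410.2*I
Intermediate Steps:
s(x) = x²
m = -312 (m = -12 + 2*(-150) = -12 - 300 = -312)
X = -4762680 (X = 15265*(-312) = -4762680)
√(X + s(O)*(-12916)) = √(-4762680 + 9²*(-12916)) = √(-4762680 + 81*(-12916)) = √(-4762680 - 1046196) = √(-5808876) = 2*I*√1452219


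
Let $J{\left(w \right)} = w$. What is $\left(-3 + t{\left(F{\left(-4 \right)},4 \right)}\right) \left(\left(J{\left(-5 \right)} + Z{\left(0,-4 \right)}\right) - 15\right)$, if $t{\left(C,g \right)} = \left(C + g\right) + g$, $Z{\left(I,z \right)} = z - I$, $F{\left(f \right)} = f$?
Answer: $-24$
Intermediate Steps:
$t{\left(C,g \right)} = C + 2 g$
$\left(-3 + t{\left(F{\left(-4 \right)},4 \right)}\right) \left(\left(J{\left(-5 \right)} + Z{\left(0,-4 \right)}\right) - 15\right) = \left(-3 + \left(-4 + 2 \cdot 4\right)\right) \left(\left(-5 - 4\right) - 15\right) = \left(-3 + \left(-4 + 8\right)\right) \left(\left(-5 + \left(-4 + 0\right)\right) - 15\right) = \left(-3 + 4\right) \left(\left(-5 - 4\right) - 15\right) = 1 \left(-9 - 15\right) = 1 \left(-24\right) = -24$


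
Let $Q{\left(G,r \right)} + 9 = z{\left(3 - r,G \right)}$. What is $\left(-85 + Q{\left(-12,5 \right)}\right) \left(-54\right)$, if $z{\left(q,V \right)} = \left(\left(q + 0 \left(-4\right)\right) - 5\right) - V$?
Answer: $4806$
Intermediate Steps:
$z{\left(q,V \right)} = -5 + q - V$ ($z{\left(q,V \right)} = \left(\left(q + 0\right) - 5\right) - V = \left(q - 5\right) - V = \left(-5 + q\right) - V = -5 + q - V$)
$Q{\left(G,r \right)} = -11 - G - r$ ($Q{\left(G,r \right)} = -9 - \left(2 + G + r\right) = -11 - G - r$)
$\left(-85 + Q{\left(-12,5 \right)}\right) \left(-54\right) = \left(-85 - 4\right) \left(-54\right) = \left(-89\right) \left(-54\right) = 4806$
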